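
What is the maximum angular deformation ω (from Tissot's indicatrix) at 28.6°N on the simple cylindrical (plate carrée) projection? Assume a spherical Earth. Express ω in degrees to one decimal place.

For the equirectangular projection with φ₀ = 0 (plate carrée), h = 1 along meridians and k = sec φ along parallels.
At 28.6°: h = 1.000, k = 1.139; principal scales a = 1.139, b = 1.000.
sin(ω/2) = (a − b)/(a + b) = 0.1390/2.139 = 0.06497, so ω = 2 arcsin(0.06497) ≈ 7.5°.

7.5°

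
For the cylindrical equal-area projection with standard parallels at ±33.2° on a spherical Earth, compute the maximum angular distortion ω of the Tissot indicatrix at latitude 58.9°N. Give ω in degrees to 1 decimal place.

For cylindrical equal-area with standard parallel φ₀, h = cos φ / cos φ₀ and k = cos φ₀ / cos φ, so h·k = 1.
At 58.9°: h = 0.6173, k = 1.620; principal scales a = 1.620, b = 0.6173.
sin(ω/2) = (a − b)/(a + b) = 1.003/2.237 = 0.4482, so ω = 2 arcsin(0.4482) ≈ 53.3°.

53.3°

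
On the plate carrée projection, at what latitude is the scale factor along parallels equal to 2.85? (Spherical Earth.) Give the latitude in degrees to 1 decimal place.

Plate carrée: h = 1, k = sec φ along parallels.
sec φ = 2.85  ⇒  cos φ = 0.3509  ⇒  φ ≈ 69.5°.

69.5°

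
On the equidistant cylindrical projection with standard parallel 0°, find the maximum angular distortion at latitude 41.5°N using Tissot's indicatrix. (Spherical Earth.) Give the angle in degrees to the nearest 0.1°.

In the plate carrée (x = Rλ, y = Rφ), meridians are true-scale (h = 1) and parallels are stretched by k = sec φ.
At 41.5°: h = 1.000, k = 1.335; principal scales a = 1.335, b = 1.000.
sin(ω/2) = (a − b)/(a + b) = 0.3352/2.335 = 0.1435, so ω = 2 arcsin(0.1435) ≈ 16.5°.

16.5°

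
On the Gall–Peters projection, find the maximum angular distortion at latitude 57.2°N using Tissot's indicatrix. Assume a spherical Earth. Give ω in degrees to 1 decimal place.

30.2°

Gall–Peters is a cylindrical equal-area projection with standard parallels at ±45°. For cylindrical equal-area with standard parallel φ₀, h = cos φ / cos φ₀ and k = cos φ₀ / cos φ, so h·k = 1.
At 57.2°: h = 0.7661, k = 1.305; principal scales a = 1.305, b = 0.7661.
sin(ω/2) = (a − b)/(a + b) = 0.5392/2.071 = 0.2603, so ω = 2 arcsin(0.2603) ≈ 30.2°.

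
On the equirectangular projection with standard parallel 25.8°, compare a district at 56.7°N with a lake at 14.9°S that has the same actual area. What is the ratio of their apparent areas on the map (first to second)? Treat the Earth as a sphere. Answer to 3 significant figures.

The equidistant cylindrical projection with φ₀ = 25.8° has h = 1 (meridians true) and k = cos φ₀ / cos φ along parallels.
Areal scale at 56.7°: h·k = 1.000 × 1.640 = 1.640.
Areal scale at 14.9°: h·k = 1.000 × 0.9316 = 0.9316.
Ratio = 1.640/0.9316 ≈ 1.76.

1.76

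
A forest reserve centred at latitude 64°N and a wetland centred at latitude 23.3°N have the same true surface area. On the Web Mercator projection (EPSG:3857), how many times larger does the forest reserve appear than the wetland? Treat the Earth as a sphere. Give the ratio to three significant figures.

Mercator areal scale is sec²φ.
At 64°: sec²(64°) = 1/0.4384² = 5.204.
At 23.3°: sec²(23.3°) = 1/0.9184² = 1.185.
Ratio = 5.204/1.185 = cos²(23.3°)/cos²(64°) ≈ 4.39.

4.39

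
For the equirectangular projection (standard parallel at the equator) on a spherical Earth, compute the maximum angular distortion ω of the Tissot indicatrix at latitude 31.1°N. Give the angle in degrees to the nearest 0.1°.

8.9°

For the equirectangular projection with φ₀ = 0 (plate carrée), h = 1 along meridians and k = sec φ along parallels.
At 31.1°: h = 1.000, k = 1.168; principal scales a = 1.168, b = 1.000.
sin(ω/2) = (a − b)/(a + b) = 0.1679/2.168 = 0.07743, so ω = 2 arcsin(0.07743) ≈ 8.9°.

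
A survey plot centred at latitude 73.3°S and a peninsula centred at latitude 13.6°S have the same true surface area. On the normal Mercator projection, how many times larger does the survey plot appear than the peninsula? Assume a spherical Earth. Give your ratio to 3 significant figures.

Mercator is conformal with k = sec φ, so areal scale = k² = sec²φ.
At 73.3°: sec²(73.3°) = 1/0.2874² = 12.11.
At 13.6°: sec²(13.6°) = 1/0.9720² = 1.059.
Ratio = 12.11/1.059 = cos²(13.6°)/cos²(73.3°) ≈ 11.4.

11.4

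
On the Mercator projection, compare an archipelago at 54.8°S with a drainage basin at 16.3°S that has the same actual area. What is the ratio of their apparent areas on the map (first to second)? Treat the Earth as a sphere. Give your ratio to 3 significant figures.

2.77

Mercator areal scale is sec²φ.
At 54.8°: sec²(54.8°) = 1/0.5764² = 3.010.
At 16.3°: sec²(16.3°) = 1/0.9598² = 1.086.
Ratio = 3.010/1.086 = cos²(16.3°)/cos²(54.8°) ≈ 2.77.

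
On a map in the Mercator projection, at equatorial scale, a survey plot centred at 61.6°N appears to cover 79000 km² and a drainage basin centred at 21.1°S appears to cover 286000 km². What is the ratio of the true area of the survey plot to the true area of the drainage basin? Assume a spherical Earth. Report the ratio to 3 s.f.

0.0718

Mercator's areal exaggeration is sec²φ; hence true area = (apparent area) · cos²φ.
True area of survey plot: 79000 × cos²(61.6°) = 79000 × 0.2262 = 17870 km².
True area of drainage basin: 286000 × cos²(21.1°) = 286000 × 0.8704 = 248900 km².
Ratio = 17870 / 248900 ≈ 0.0718.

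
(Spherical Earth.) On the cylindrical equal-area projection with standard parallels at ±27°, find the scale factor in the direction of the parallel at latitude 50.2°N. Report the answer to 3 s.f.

A cylindrical equal-area projection with standard parallel φ₀ has meridian scale h = cos φ / cos φ₀ and parallel scale k = cos φ₀ / cos φ (so areas are preserved, h·k = 1).
k = cos 27° / cos 50.2° = 0.8910/0.6401 = 1.392.

1.39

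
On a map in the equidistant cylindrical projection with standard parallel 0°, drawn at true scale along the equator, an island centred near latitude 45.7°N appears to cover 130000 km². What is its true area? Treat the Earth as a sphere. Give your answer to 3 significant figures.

For the equirectangular projection with φ₀ = 0 (plate carrée), h = 1 along meridians and k = sec φ along parallels.
Areal scale = h·k = 1 × sec φ; at 45.7°, h = 1.000, k = 1.432, so h·k = 1.432.
True area = apparent / (areal scale) = 130000 / 1.432 ≈ 90800 km².

90800 km²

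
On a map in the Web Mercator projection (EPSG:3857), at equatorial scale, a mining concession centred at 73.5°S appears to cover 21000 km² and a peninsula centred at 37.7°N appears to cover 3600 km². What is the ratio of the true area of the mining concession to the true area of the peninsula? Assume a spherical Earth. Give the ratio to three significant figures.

0.752

On Mercator the areal scale is sec²φ, so true area = apparent × cos²φ.
True area of mining concession: 21000 × cos²(73.5°) = 21000 × 0.08066 = 1694 km².
True area of peninsula: 3600 × cos²(37.7°) = 3600 × 0.6260 = 2254 km².
Ratio = 1694 / 2254 ≈ 0.752.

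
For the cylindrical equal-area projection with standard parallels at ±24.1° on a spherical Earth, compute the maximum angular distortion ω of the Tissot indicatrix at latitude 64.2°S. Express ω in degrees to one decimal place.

For cylindrical equal-area with standard parallel φ₀, h = cos φ / cos φ₀ and k = cos φ₀ / cos φ, so h·k = 1.
At 64.2°: h = 0.4768, k = 2.097; principal scales a = 2.097, b = 0.4768.
sin(ω/2) = (a − b)/(a + b) = 1.621/2.574 = 0.6296, so ω = 2 arcsin(0.6296) ≈ 78.0°.

78.0°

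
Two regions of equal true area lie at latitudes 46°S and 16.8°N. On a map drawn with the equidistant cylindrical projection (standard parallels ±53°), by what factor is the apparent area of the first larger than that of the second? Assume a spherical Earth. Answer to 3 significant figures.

1.38

In the equirectangular projection with standard parallel φ₀ = 53° (x = Rλ cos φ₀, y = Rφ), meridians are true-scale (h = 1) and the parallel scale is k = cos φ₀ / cos φ.
Areal scale at 46°: h·k = 1.000 × 0.8663 = 0.8663.
Areal scale at 16.8°: h·k = 1.000 × 0.6286 = 0.6286.
Ratio = 0.8663/0.6286 ≈ 1.38.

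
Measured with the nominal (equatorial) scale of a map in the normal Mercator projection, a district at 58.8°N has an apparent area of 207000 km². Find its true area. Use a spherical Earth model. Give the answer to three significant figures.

55500 km²

For Mercator, h = k = sec φ (a conformal cylindrical projection has a single point scale, 1/cos φ).
Areal scale = k² = sec²φ = 1/cos²(58.8°) = 1/0.5180² = 3.726.
True area = apparent / (areal scale) = 207000 / 3.726 ≈ 55500 km².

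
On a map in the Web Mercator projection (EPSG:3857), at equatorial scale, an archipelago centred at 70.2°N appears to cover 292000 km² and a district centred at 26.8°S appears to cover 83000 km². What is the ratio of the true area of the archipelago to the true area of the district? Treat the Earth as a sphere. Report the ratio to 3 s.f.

Since Mercator area scale is 1/cos²φ, the true area equals the apparent area multiplied by cos²φ.
True area of archipelago: 292000 × cos²(70.2°) = 292000 × 0.1147 = 33510 km².
True area of district: 83000 × cos²(26.8°) = 83000 × 0.7967 = 66130 km².
Ratio = 33510 / 66130 ≈ 0.507.

0.507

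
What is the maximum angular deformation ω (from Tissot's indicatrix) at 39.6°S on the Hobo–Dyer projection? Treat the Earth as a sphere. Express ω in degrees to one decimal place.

The Hobo–Dyer projection is cylindrical equal-area with φ₀ = 37.5°. Cylindrical equal-area (φ₀ = 37.5°): h = cos φ / cos 37.5° along meridians, k = cos 37.5° / cos φ along parallels; h·k = 1.
At 39.6°: h = 0.9712, k = 1.030; principal scales a = 1.030, b = 0.9712.
sin(ω/2) = (a − b)/(a + b) = 0.05843/2.001 = 0.02920, so ω = 2 arcsin(0.02920) ≈ 3.3°.

3.3°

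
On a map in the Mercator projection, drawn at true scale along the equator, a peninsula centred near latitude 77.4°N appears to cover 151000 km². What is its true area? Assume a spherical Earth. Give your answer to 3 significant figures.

7190 km²

The Mercator projection is conformal; its linear scale factor is the same in every direction and equals sec φ = 1/cos φ.
Areal scale = k² = sec²φ = 1/cos²(77.4°) = 1/0.2181² = 21.01.
True area = apparent / (areal scale) = 151000 / 21.01 ≈ 7190 km².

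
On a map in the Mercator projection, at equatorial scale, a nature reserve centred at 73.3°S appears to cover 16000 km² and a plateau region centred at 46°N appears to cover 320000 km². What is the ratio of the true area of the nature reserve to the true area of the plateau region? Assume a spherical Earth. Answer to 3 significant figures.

0.00856

Mercator's areal exaggeration is sec²φ; hence true area = (apparent area) · cos²φ.
True area of nature reserve: 16000 × cos²(73.3°) = 16000 × 0.08258 = 1321 km².
True area of plateau region: 320000 × cos²(46°) = 320000 × 0.4826 = 154400 km².
Ratio = 1321 / 154400 ≈ 0.00856.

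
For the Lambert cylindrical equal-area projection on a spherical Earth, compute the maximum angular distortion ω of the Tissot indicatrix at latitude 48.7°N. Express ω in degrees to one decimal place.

46.3°

The Lambert cylindrical equal-area projection is the cylindrical equal-area projection with its standard parallel at the equator (φ₀ = 0). A cylindrical equal-area projection with standard parallel φ₀ has meridian scale h = cos φ / cos φ₀ and parallel scale k = cos φ₀ / cos φ (so areas are preserved, h·k = 1).
At 48.7°: h = 0.6600, k = 1.515; principal scales a = 1.515, b = 0.6600.
sin(ω/2) = (a − b)/(a + b) = 0.8551/2.175 = 0.3931, so ω = 2 arcsin(0.3931) ≈ 46.3°.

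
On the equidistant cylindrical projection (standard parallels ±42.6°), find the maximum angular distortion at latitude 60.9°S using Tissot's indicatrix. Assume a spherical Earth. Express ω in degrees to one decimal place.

In the equirectangular projection with standard parallel φ₀ = 42.6° (x = Rλ cos φ₀, y = Rφ), meridians are true-scale (h = 1) and the parallel scale is k = cos φ₀ / cos φ.
At 60.9°: h = 1.000, k = 1.514; principal scales a = 1.514, b = 1.000.
sin(ω/2) = (a − b)/(a + b) = 0.5136/2.514 = 0.2043, so ω = 2 arcsin(0.2043) ≈ 23.6°.

23.6°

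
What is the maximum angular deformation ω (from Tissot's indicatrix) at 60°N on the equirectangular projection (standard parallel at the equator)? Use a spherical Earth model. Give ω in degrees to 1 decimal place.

In the plate carrée (x = Rλ, y = Rφ), meridians are true-scale (h = 1) and parallels are stretched by k = sec φ.
At 60°: h = 1.000, k = 2.000; principal scales a = 2.000, b = 1.000.
sin(ω/2) = (a − b)/(a + b) = 1.0000/3.000 = 0.3333, so ω = 2 arcsin(0.3333) ≈ 38.9°.

38.9°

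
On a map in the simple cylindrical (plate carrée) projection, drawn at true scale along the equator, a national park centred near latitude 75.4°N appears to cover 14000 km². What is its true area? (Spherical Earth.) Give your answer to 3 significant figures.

3530 km²

Plate carrée maps x = Rλ, y = Rφ. The meridian scale is h = 1 and the parallel scale is k = 1/cos φ = sec φ.
Areal scale = h·k = 1 × sec φ; at 75.4°, h = 1.000, k = 3.967, so h·k = 3.967.
True area = apparent / (areal scale) = 14000 / 3.967 ≈ 3530 km².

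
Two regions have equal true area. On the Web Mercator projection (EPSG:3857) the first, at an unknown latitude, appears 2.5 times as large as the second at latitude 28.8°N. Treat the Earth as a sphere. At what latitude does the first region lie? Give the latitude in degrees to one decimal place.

56.3°

On Mercator, (apparent₁)/(apparent₂) = sec²φ₁ / sec²φ₂ when true areas are equal.
cos²φ₂ / cos²φ₁ = 2.5  ⇒  cos φ₁ = cos 28.8° / √2.5 = 0.8763/1.581 = 0.5542.
φ₁ = arccos(0.5542) ≈ 56.3°.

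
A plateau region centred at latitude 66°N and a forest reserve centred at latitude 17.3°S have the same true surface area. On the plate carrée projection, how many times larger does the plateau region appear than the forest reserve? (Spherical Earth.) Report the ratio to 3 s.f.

Plate carrée maps x = Rλ, y = Rφ. The meridian scale is h = 1 and the parallel scale is k = 1/cos φ = sec φ.
Areal scale at 66°: h·k = 1.000 × 2.459 = 2.459.
Areal scale at 17.3°: h·k = 1.000 × 1.047 = 1.047.
Ratio = 2.459/1.047 ≈ 2.35.

2.35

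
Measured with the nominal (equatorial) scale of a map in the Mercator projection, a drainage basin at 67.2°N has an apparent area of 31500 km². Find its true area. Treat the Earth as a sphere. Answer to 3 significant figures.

4730 km²

The Mercator projection is conformal; its linear scale factor is the same in every direction and equals sec φ = 1/cos φ.
Areal scale = k² = sec²φ = 1/cos²(67.2°) = 1/0.3875² = 6.659.
True area = apparent / (areal scale) = 31500 / 6.659 ≈ 4730 km².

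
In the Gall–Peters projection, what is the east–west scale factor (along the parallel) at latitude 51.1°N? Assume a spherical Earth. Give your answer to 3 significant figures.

1.13

Gall–Peters is a cylindrical equal-area projection with standard parallels at ±45°. Cylindrical equal-area (φ₀ = 45°): h = cos φ / cos 45° along meridians, k = cos 45° / cos φ along parallels; h·k = 1.
k = cos 45° / cos 51.1° = 0.7071/0.6280 = 1.126.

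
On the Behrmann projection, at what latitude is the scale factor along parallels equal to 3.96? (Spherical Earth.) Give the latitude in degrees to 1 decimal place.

77.4°

Behrmann is a cylindrical equal-area projection with standard parallels at ±30°. A cylindrical equal-area projection with standard parallel φ₀ has meridian scale h = cos φ / cos φ₀ and parallel scale k = cos φ₀ / cos φ (so areas are preserved, h·k = 1).
k = cos φ₀ / cos φ = 3.96  ⇒  cos φ = cos 30° / 3.96 = 0.2187.
φ = arccos(0.2187) ≈ 77.4°.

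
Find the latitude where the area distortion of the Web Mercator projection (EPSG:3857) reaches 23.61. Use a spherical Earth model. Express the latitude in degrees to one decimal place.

78.1°

Mercator areal scale is sec²φ.
sec²φ = 23.61  ⇒  cos²φ = 0.04235  ⇒  cos φ = 0.2058.
φ = arccos(0.2058) ≈ 78.1°.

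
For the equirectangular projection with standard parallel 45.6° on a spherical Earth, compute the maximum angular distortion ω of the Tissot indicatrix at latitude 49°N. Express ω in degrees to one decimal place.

3.7°

In the equirectangular projection with standard parallel φ₀ = 45.6° (x = Rλ cos φ₀, y = Rφ), meridians are true-scale (h = 1) and the parallel scale is k = cos φ₀ / cos φ.
At 49°: h = 1.000, k = 1.066; principal scales a = 1.066, b = 1.000.
sin(ω/2) = (a − b)/(a + b) = 0.06646/2.066 = 0.03216, so ω = 2 arcsin(0.03216) ≈ 3.7°.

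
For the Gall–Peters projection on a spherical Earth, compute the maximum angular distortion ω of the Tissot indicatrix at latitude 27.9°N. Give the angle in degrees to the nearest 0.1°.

The Gall–Peters projection is cylindrical equal-area with φ₀ = 45°. A cylindrical equal-area projection with standard parallel φ₀ has meridian scale h = cos φ / cos φ₀ and parallel scale k = cos φ₀ / cos φ (so areas are preserved, h·k = 1).
At 27.9°: h = 1.250, k = 0.8001; principal scales a = 1.250, b = 0.8001.
sin(ω/2) = (a − b)/(a + b) = 0.4497/2.050 = 0.2194, so ω = 2 arcsin(0.2194) ≈ 25.3°.

25.3°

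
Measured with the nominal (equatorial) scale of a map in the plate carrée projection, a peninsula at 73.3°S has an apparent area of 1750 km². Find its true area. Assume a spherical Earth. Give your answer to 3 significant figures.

503 km²

For the equirectangular projection with φ₀ = 0 (plate carrée), h = 1 along meridians and k = sec φ along parallels.
Areal scale = h·k = 1 × sec φ; at 73.3°, h = 1.000, k = 3.480, so h·k = 3.480.
True area = apparent / (areal scale) = 1750 / 3.480 ≈ 503 km².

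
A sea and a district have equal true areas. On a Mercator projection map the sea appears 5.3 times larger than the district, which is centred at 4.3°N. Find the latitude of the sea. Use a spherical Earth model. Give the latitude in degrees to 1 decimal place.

64.3°

For equal true areas on Mercator, apparent areas scale as sec²φ, so the ratio is cos²φ₂ / cos²φ₁.
cos²φ₂ / cos²φ₁ = 5.3  ⇒  cos φ₁ = cos 4.3° / √5.3 = 0.9972/2.302 = 0.4331.
φ₁ = arccos(0.4331) ≈ 64.3°.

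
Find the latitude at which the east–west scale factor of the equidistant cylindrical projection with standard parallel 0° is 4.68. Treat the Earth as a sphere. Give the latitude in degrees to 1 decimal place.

Plate carrée: h = 1, k = sec φ along parallels.
sec φ = 4.68  ⇒  cos φ = 0.2137  ⇒  φ ≈ 77.7°.

77.7°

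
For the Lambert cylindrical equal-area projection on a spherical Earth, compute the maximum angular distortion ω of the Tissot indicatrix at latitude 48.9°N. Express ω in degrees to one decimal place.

46.7°

The Lambert cylindrical equal-area projection is the cylindrical equal-area projection with its standard parallel at the equator (φ₀ = 0). A cylindrical equal-area projection with standard parallel φ₀ has meridian scale h = cos φ / cos φ₀ and parallel scale k = cos φ₀ / cos φ (so areas are preserved, h·k = 1).
At 48.9°: h = 0.6574, k = 1.521; principal scales a = 1.521, b = 0.6574.
sin(ω/2) = (a − b)/(a + b) = 0.8638/2.179 = 0.3965, so ω = 2 arcsin(0.3965) ≈ 46.7°.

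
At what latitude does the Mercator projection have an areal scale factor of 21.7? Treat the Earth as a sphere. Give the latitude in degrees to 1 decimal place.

77.6°

Mercator areal scale is sec²φ.
sec²φ = 21.7  ⇒  cos²φ = 0.04608  ⇒  cos φ = 0.2147.
φ = arccos(0.2147) ≈ 77.6°.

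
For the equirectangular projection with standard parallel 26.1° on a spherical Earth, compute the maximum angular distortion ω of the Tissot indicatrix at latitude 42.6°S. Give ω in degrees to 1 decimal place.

In the equirectangular projection with standard parallel φ₀ = 26.1° (x = Rλ cos φ₀, y = Rφ), meridians are true-scale (h = 1) and the parallel scale is k = cos φ₀ / cos φ.
At 42.6°: h = 1.000, k = 1.220; principal scales a = 1.220, b = 1.000.
sin(ω/2) = (a − b)/(a + b) = 0.2200/2.220 = 0.09909, so ω = 2 arcsin(0.09909) ≈ 11.4°.

11.4°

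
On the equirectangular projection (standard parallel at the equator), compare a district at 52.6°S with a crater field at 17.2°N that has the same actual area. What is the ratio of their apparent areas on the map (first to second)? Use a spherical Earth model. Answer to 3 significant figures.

For the equirectangular projection with φ₀ = 0 (plate carrée), h = 1 along meridians and k = sec φ along parallels.
Areal scale at 52.6°: h·k = 1.000 × 1.646 = 1.646.
Areal scale at 17.2°: h·k = 1.000 × 1.047 = 1.047.
Ratio = 1.646/1.047 ≈ 1.57.

1.57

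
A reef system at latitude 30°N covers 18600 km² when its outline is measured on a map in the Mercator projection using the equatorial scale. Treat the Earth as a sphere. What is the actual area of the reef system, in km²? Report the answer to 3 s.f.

For Mercator, h = k = sec φ (a conformal cylindrical projection has a single point scale, 1/cos φ).
Areal scale = k² = sec²φ = 1/cos²(30°) = 1/0.8660² = 1.333.
True area = apparent / (areal scale) = 18600 / 1.333 ≈ 14000 km².

14000 km²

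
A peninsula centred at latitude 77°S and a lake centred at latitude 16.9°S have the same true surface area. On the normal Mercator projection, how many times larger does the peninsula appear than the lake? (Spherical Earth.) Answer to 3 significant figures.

On Mercator, area is exaggerated by sec²φ = 1/cos²φ.
At 77°: sec²(77°) = 1/0.2250² = 19.76.
At 16.9°: sec²(16.9°) = 1/0.9568² = 1.092.
Ratio = 19.76/1.092 = cos²(16.9°)/cos²(77°) ≈ 18.1.

18.1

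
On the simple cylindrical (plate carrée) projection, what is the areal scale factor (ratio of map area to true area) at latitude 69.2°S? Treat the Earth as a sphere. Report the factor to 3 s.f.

2.82

Plate carrée maps x = Rλ, y = Rφ. The meridian scale is h = 1 and the parallel scale is k = 1/cos φ = sec φ.
Areal scale = h·k = 1 × sec φ; at 69.2°, h = 1.000, k = 2.816, so h·k = 2.816.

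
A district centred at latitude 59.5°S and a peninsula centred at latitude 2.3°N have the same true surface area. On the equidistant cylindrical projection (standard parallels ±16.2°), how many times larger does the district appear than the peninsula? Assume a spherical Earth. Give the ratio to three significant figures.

1.97

With standard parallel φ₀ = 16.2°, the equirectangular projection gives x = Rλ cos φ₀, y = Rφ, so h = 1 and k = cos 16.2° / cos φ.
Areal scale at 59.5°: h·k = 1.000 × 1.892 = 1.892.
Areal scale at 2.3°: h·k = 1.000 × 0.9611 = 0.9611.
Ratio = 1.892/0.9611 ≈ 1.97.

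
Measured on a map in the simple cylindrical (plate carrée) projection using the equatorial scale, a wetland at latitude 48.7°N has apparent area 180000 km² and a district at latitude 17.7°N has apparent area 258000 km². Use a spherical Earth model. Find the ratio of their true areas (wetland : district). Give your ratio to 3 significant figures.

Plate carrée has h = 1 and k = sec φ, giving areal scale sec φ; true area = (apparent area) · cos φ.
True area of wetland: 180000 × cos(48.7°) = 180000 × 0.6600 = 118800 km².
True area of district: 258000 × cos(17.7°) = 258000 × 0.9527 = 245800 km².
Ratio = 118800 / 245800 ≈ 0.483.

0.483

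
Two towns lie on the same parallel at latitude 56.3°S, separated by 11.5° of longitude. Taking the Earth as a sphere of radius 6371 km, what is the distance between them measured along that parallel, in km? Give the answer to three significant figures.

Arc length along a parallel = R cos φ · Δλ (with Δλ in radians).
= 6371 × cos 56.3° × (11.5° × π/180) = 6371 × 0.5548 × 0.2007 ≈ 710 km.

710 km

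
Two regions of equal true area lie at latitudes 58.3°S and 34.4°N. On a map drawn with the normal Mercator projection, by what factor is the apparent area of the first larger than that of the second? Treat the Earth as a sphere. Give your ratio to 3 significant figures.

On Mercator, area is exaggerated by sec²φ = 1/cos²φ.
At 58.3°: sec²(58.3°) = 1/0.5255² = 3.622.
At 34.4°: sec²(34.4°) = 1/0.8251² = 1.469.
Ratio = 3.622/1.469 = cos²(34.4°)/cos²(58.3°) ≈ 2.47.

2.47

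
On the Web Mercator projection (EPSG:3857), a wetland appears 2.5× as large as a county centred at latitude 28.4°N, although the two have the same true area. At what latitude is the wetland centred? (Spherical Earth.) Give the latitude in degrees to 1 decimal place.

56.2°

On Mercator, (apparent₁)/(apparent₂) = sec²φ₁ / sec²φ₂ when true areas are equal.
cos²φ₂ / cos²φ₁ = 2.5  ⇒  cos φ₁ = cos 28.4° / √2.5 = 0.8796/1.581 = 0.5563.
φ₁ = arccos(0.5563) ≈ 56.2°.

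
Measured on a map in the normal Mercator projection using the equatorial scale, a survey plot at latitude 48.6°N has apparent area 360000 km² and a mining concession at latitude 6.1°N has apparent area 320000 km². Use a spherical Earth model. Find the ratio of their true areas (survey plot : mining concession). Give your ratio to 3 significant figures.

0.498

Mercator's areal exaggeration is sec²φ; hence true area = (apparent area) · cos²φ.
True area of survey plot: 360000 × cos²(48.6°) = 360000 × 0.4373 = 157400 km².
True area of mining concession: 320000 × cos²(6.1°) = 320000 × 0.9887 = 316400 km².
Ratio = 157400 / 316400 ≈ 0.498.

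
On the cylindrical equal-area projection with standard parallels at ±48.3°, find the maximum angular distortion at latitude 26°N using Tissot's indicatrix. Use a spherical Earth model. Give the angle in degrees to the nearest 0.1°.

Cylindrical equal-area (φ₀ = 48.3°): h = cos φ / cos 48.3° along meridians, k = cos 48.3° / cos φ along parallels; h·k = 1.
At 26°: h = 1.351, k = 0.7401; principal scales a = 1.351, b = 0.7401.
sin(ω/2) = (a − b)/(a + b) = 0.6110/2.091 = 0.2922, so ω = 2 arcsin(0.2922) ≈ 34.0°.

34.0°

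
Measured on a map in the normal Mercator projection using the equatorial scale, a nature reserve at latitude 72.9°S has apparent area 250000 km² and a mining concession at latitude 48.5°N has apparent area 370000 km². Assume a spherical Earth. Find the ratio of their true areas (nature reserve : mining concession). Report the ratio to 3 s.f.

On Mercator the areal scale is sec²φ, so true area = apparent × cos²φ.
True area of nature reserve: 250000 × cos²(72.9°) = 250000 × 0.08646 = 21610 km².
True area of mining concession: 370000 × cos²(48.5°) = 370000 × 0.4391 = 162500 km².
Ratio = 21610 / 162500 ≈ 0.133.

0.133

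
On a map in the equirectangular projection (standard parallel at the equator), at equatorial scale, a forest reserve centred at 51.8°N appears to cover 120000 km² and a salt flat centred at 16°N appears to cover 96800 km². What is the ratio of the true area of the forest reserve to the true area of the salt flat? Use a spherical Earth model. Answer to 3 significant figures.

0.798

On the plate carrée, areal scale = h·k = 1 × sec φ, so true area = apparent × cos φ.
True area of forest reserve: 120000 × cos(51.8°) = 120000 × 0.6184 = 74210 km².
True area of salt flat: 96800 × cos(16°) = 96800 × 0.9613 = 93050 km².
Ratio = 74210 / 93050 ≈ 0.798.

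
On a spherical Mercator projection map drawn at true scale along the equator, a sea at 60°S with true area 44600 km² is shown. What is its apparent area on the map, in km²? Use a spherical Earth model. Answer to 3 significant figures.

178000 km²

For Mercator, h = k = sec φ (a conformal cylindrical projection has a single point scale, 1/cos φ).
Areal scale = k² = sec²φ = 1/cos²(60°) = 1/0.5000² = 4.000.
Apparent area = 44600 × 4.000 ≈ 178000 km².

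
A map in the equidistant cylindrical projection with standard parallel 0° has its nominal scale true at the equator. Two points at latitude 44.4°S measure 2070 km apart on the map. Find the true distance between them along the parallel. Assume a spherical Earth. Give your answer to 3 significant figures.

Plate carrée maps x = Rλ, y = Rφ. The meridian scale is h = 1 and the parallel scale is k = 1/cos φ = sec φ.
Along the parallel at 44.4°, map distances are exaggerated by k = sec 44.4° = 1.400.
True distance = 2070 / 1.400 = 2070 × cos 44.4° ≈ 1480 km.

1480 km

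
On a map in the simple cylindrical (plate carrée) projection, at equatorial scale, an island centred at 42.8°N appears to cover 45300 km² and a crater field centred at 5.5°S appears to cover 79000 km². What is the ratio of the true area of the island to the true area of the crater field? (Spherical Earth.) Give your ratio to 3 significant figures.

0.423

Plate carrée has h = 1 and k = sec φ, giving areal scale sec φ; true area = (apparent area) · cos φ.
True area of island: 45300 × cos(42.8°) = 45300 × 0.7337 = 33240 km².
True area of crater field: 79000 × cos(5.5°) = 79000 × 0.9954 = 78640 km².
Ratio = 33240 / 78640 ≈ 0.423.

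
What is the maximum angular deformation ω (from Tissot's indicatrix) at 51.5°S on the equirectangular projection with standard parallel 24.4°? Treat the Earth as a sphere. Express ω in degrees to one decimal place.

21.7°

In the equirectangular projection with standard parallel φ₀ = 24.4° (x = Rλ cos φ₀, y = Rφ), meridians are true-scale (h = 1) and the parallel scale is k = cos φ₀ / cos φ.
At 51.5°: h = 1.000, k = 1.463; principal scales a = 1.463, b = 1.000.
sin(ω/2) = (a − b)/(a + b) = 0.4629/2.463 = 0.1880, so ω = 2 arcsin(0.1880) ≈ 21.7°.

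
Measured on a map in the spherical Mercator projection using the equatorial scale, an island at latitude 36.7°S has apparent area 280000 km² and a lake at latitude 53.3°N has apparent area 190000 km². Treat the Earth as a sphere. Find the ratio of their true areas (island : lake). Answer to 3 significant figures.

Mercator's areal exaggeration is sec²φ; hence true area = (apparent area) · cos²φ.
True area of island: 280000 × cos²(36.7°) = 280000 × 0.6428 = 180000 km².
True area of lake: 190000 × cos²(53.3°) = 190000 × 0.3572 = 67860 km².
Ratio = 180000 / 67860 ≈ 2.65.

2.65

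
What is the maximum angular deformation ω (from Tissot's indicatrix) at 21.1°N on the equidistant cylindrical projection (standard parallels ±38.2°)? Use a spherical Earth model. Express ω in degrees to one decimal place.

In the equirectangular projection with standard parallel φ₀ = 38.2° (x = Rλ cos φ₀, y = Rφ), meridians are true-scale (h = 1) and the parallel scale is k = cos φ₀ / cos φ.
At 21.1°: h = 1.000, k = 0.8423; principal scales a = 1.000, b = 0.8423.
sin(ω/2) = (a − b)/(a + b) = 0.1577/1.842 = 0.08558, so ω = 2 arcsin(0.08558) ≈ 9.8°.

9.8°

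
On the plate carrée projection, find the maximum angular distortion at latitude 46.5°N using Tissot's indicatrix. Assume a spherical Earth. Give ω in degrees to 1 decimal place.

21.3°

In the plate carrée (x = Rλ, y = Rφ), meridians are true-scale (h = 1) and parallels are stretched by k = sec φ.
At 46.5°: h = 1.000, k = 1.453; principal scales a = 1.453, b = 1.000.
sin(ω/2) = (a − b)/(a + b) = 0.4527/2.453 = 0.1846, so ω = 2 arcsin(0.1846) ≈ 21.3°.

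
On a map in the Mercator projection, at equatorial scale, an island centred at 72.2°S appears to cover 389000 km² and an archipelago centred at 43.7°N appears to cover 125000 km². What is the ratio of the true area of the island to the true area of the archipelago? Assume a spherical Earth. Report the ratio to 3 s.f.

On Mercator the areal scale is sec²φ, so true area = apparent × cos²φ.
True area of island: 389000 × cos²(72.2°) = 389000 × 0.09345 = 36350 km².
True area of archipelago: 125000 × cos²(43.7°) = 125000 × 0.5227 = 65340 km².
Ratio = 36350 / 65340 ≈ 0.556.

0.556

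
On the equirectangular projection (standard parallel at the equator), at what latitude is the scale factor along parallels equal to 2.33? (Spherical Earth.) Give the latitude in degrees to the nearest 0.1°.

Plate carrée: h = 1, k = sec φ along parallels.
sec φ = 2.33  ⇒  cos φ = 0.4292  ⇒  φ ≈ 64.6°.

64.6°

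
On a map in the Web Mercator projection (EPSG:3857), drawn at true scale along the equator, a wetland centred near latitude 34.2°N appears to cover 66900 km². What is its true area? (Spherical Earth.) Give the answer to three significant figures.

45800 km²

Mercator is conformal, so the point scale is isotropic: h = k = sec φ = 1/cos φ.
Areal scale = k² = sec²φ = 1/cos²(34.2°) = 1/0.8271² = 1.462.
True area = apparent / (areal scale) = 66900 / 1.462 ≈ 45800 km².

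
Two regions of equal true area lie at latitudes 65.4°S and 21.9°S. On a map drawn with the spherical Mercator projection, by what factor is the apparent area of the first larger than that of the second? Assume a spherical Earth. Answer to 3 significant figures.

On Mercator, area is exaggerated by sec²φ = 1/cos²φ.
At 65.4°: sec²(65.4°) = 1/0.4163² = 5.771.
At 21.9°: sec²(21.9°) = 1/0.9278² = 1.162.
Ratio = 5.771/1.162 = cos²(21.9°)/cos²(65.4°) ≈ 4.97.

4.97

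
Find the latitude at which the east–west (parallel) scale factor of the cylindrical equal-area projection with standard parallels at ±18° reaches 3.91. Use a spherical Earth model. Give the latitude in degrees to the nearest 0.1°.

75.9°

For cylindrical equal-area with standard parallel φ₀, h = cos φ / cos φ₀ and k = cos φ₀ / cos φ, so h·k = 1.
k = cos φ₀ / cos φ = 3.91  ⇒  cos φ = cos 18° / 3.91 = 0.2432.
φ = arccos(0.2432) ≈ 75.9°.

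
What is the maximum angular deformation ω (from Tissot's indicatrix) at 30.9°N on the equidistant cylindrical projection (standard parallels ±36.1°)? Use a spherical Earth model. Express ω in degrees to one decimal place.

3.4°

In the equirectangular projection with standard parallel φ₀ = 36.1° (x = Rλ cos φ₀, y = Rφ), meridians are true-scale (h = 1) and the parallel scale is k = cos φ₀ / cos φ.
At 30.9°: h = 1.000, k = 0.9416; principal scales a = 1.000, b = 0.9416.
sin(ω/2) = (a − b)/(a + b) = 0.05836/1.942 = 0.03006, so ω = 2 arcsin(0.03006) ≈ 3.4°.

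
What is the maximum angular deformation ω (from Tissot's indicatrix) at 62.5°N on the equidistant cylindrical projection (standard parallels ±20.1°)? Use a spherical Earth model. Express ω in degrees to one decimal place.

39.8°

The equidistant cylindrical projection with φ₀ = 20.1° has h = 1 (meridians true) and k = cos φ₀ / cos φ along parallels.
At 62.5°: h = 1.000, k = 2.034; principal scales a = 2.034, b = 1.000.
sin(ω/2) = (a − b)/(a + b) = 1.034/3.034 = 0.3408, so ω = 2 arcsin(0.3408) ≈ 39.8°.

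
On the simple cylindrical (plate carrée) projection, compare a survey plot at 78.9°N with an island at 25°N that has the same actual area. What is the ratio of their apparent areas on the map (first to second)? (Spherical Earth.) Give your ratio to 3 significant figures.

4.71

In the plate carrée (x = Rλ, y = Rφ), meridians are true-scale (h = 1) and parallels are stretched by k = sec φ.
Areal scale at 78.9°: h·k = 1.000 × 5.194 = 5.194.
Areal scale at 25°: h·k = 1.000 × 1.103 = 1.103.
Ratio = 5.194/1.103 ≈ 4.71.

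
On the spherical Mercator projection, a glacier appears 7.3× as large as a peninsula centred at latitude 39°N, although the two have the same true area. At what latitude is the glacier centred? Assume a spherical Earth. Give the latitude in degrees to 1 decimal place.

73.3°

Mercator areal scale is sec²φ, so apparent-area ratio = sec²φ₁ / sec²φ₂ = cos²φ₂ / cos²φ₁.
cos²φ₂ / cos²φ₁ = 7.3  ⇒  cos φ₁ = cos 39° / √7.3 = 0.7771/2.702 = 0.2876.
φ₁ = arccos(0.2876) ≈ 73.3°.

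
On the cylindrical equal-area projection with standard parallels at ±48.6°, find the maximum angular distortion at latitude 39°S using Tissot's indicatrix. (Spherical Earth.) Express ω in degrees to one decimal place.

18.4°

Cylindrical equal-area (φ₀ = 48.6°): h = cos φ / cos 48.6° along meridians, k = cos 48.6° / cos φ along parallels; h·k = 1.
At 39°: h = 1.175, k = 0.8509; principal scales a = 1.175, b = 0.8509.
sin(ω/2) = (a − b)/(a + b) = 0.3242/2.026 = 0.1600, so ω = 2 arcsin(0.1600) ≈ 18.4°.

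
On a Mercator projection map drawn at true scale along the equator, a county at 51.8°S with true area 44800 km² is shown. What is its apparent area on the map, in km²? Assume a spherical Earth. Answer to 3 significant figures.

Mercator is conformal, so the point scale is isotropic: h = k = sec φ = 1/cos φ.
Areal scale = k² = sec²φ = 1/cos²(51.8°) = 1/0.6184² = 2.615.
Apparent area = 44800 × 2.615 ≈ 117000 km².

117000 km²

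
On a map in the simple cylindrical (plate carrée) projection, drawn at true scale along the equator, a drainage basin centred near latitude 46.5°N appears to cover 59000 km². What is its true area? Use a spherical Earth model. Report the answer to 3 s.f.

40600 km²

For the equirectangular projection with φ₀ = 0 (plate carrée), h = 1 along meridians and k = sec φ along parallels.
Areal scale = h·k = 1 × sec φ; at 46.5°, h = 1.000, k = 1.453, so h·k = 1.453.
True area = apparent / (areal scale) = 59000 / 1.453 ≈ 40600 km².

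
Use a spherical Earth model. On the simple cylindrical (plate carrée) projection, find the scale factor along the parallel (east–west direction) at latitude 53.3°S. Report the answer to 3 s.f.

1.67

Plate carrée maps x = Rλ, y = Rφ. The meridian scale is h = 1 and the parallel scale is k = 1/cos φ = sec φ.
k = 1/cos 53.3° = 1/0.5976 = 1.673.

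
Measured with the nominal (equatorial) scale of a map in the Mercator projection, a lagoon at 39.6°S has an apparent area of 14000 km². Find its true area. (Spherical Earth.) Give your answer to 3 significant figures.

The Mercator projection is conformal; its linear scale factor is the same in every direction and equals sec φ = 1/cos φ.
Areal scale = k² = sec²φ = 1/cos²(39.6°) = 1/0.7705² = 1.684.
True area = apparent / (areal scale) = 14000 / 1.684 ≈ 8310 km².

8310 km²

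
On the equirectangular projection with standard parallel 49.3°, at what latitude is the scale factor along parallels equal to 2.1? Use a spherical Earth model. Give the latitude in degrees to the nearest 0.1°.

The equidistant cylindrical projection with φ₀ = 49.3° has h = 1 (meridians true) and k = cos φ₀ / cos φ along parallels.
k = cos φ₀ / cos φ = 2.1  ⇒  cos φ = cos 49.3° / 2.1 = 0.3105.
φ = arccos(0.3105) ≈ 71.9°.

71.9°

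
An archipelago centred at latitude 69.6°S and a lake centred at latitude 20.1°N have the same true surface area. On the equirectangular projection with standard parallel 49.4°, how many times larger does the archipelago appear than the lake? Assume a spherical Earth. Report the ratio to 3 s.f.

The equidistant cylindrical projection with φ₀ = 49.4° has h = 1 (meridians true) and k = cos φ₀ / cos φ along parallels.
Areal scale at 69.6°: h·k = 1.000 × 1.867 = 1.867.
Areal scale at 20.1°: h·k = 1.000 × 0.6930 = 0.6930.
Ratio = 1.867/0.6930 ≈ 2.69.

2.69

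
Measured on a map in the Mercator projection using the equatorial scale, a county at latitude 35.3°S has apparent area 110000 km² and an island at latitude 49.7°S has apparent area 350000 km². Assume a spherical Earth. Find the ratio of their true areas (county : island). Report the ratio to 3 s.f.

Mercator's areal exaggeration is sec²φ; hence true area = (apparent area) · cos²φ.
True area of county: 110000 × cos²(35.3°) = 110000 × 0.6661 = 73270 km².
True area of island: 350000 × cos²(49.7°) = 350000 × 0.4183 = 146400 km².
Ratio = 73270 / 146400 ≈ 0.500.

0.500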